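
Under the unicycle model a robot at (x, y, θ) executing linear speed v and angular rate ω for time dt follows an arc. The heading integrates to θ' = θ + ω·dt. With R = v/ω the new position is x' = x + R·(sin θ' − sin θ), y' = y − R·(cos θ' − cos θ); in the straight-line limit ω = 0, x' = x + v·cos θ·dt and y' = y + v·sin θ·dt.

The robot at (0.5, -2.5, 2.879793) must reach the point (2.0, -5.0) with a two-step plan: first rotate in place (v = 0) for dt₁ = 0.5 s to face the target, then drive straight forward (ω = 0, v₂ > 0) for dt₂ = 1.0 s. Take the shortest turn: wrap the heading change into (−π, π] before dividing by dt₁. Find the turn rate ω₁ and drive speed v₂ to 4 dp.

ω₁ = 4.7460, v₂ = 2.9155

heading to target = atan2(-5−-2.5, 2−0.5) = -1.0304
Δθ = wrap(-1.0304 − 2.8798) = 2.3730; ω₁ = Δθ/dt₁ = 4.7460
distance = √((2−0.5)² + (-5−-2.5)²) = 2.9155; v₂ = distance/dt₂ = 2.9155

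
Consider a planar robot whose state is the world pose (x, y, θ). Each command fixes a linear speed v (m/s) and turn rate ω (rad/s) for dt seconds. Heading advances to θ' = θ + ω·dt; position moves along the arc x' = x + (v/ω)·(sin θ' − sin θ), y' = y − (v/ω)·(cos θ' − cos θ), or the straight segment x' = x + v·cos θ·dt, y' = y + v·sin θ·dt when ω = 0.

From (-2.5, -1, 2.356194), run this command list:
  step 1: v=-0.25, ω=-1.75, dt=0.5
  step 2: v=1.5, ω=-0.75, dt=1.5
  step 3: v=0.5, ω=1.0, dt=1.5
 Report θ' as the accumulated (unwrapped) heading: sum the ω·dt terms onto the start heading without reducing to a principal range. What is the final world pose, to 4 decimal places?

step 1: θ'=1.4812 (R=0.1429) → pose (-2.4587, -1.1138, 1.4812)
step 2: θ'=0.3562 (R=-2.0000) → pose (-1.1642, 0.5817, 0.3562)
step 3: θ'=1.8562 (R=0.5000) → pose (-0.8588, 1.1911, 1.8562)

(-0.8588, 1.1911, 1.8562)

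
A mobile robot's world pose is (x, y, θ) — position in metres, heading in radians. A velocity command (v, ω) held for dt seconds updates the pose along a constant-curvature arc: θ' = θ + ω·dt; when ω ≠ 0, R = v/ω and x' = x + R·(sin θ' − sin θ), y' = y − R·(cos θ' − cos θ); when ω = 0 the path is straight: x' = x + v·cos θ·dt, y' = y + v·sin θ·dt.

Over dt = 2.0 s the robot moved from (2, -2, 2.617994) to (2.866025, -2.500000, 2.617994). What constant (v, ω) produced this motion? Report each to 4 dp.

Δθ = 2.617994 − 2.617994 = 0.000000
ω = Δθ/dt = 0.000000/2.0 = 0.0000
ω = 0 → v = (Δx·cos θ + Δy·sin θ)/dt = -0.5000

v = -0.5000, ω = 0.0000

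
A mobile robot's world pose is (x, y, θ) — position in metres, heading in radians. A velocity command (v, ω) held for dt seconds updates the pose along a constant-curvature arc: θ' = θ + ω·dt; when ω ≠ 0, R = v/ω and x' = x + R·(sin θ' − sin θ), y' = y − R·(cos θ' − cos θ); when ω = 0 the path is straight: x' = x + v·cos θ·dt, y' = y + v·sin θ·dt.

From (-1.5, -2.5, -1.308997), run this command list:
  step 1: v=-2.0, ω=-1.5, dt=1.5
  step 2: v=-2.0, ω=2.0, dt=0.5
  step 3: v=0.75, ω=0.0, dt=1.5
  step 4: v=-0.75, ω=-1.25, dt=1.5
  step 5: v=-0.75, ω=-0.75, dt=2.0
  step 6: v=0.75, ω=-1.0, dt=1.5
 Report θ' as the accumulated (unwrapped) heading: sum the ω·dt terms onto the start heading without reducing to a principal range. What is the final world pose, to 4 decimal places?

(1.5737, -3.4254, -7.4340)

step 1: θ'=-3.5590 (R=1.3333) → pose (0.3284, -0.9360, -3.5590)
step 2: θ'=-2.5590 (R=-1.0000) → pose (1.2840, -0.8569, -2.5590)
step 3: θ'=-2.5590 (straight) → pose (0.3446, -1.4759, -2.5590)
step 4: θ'=-4.4340 (R=0.6000) → pose (1.2516, -1.8120, -4.4340)
step 5: θ'=-5.9340 (R=1.0000) → pose (0.6322, -3.0265, -5.9340)
step 6: θ'=-7.4340 (R=-0.7500) → pose (1.5737, -3.4254, -7.4340)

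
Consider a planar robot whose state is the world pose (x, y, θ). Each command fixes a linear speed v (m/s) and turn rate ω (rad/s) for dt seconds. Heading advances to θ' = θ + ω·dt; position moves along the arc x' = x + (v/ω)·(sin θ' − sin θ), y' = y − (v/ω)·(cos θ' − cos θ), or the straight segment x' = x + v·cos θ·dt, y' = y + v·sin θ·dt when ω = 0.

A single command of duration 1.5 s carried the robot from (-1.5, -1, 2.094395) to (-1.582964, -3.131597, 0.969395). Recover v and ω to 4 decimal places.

Δθ = 0.969395 − 2.094395 = -1.125000
ω = Δθ/dt = -1.125000/1.5 = -0.7500
R = −Δy/(cos θ' − cos θ) = 2.0000
v = R·ω = 2.0000·-0.7500 = -1.5000

v = -1.5000, ω = -0.7500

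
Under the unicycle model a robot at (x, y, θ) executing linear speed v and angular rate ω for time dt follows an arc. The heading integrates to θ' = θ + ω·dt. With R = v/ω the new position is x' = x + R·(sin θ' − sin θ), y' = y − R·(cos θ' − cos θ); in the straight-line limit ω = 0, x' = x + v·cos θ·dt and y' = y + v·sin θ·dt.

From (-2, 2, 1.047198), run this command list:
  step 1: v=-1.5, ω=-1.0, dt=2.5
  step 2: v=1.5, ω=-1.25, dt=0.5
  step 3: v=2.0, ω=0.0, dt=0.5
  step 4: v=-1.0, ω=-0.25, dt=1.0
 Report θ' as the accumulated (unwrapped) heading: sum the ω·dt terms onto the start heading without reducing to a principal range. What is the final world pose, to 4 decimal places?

(-4.8276, 1.7800, -2.3278)

step 1: θ'=-1.4528 (R=1.5000) → pose (-4.7886, 2.5734, -1.4528)
step 2: θ'=-2.0778 (R=-1.2000) → pose (-4.9312, 1.8495, -2.0778)
step 3: θ'=-2.0778 (straight) → pose (-5.4168, 0.9753, -2.0778)
step 4: θ'=-2.3278 (R=4.0000) → pose (-4.8276, 1.7800, -2.3278)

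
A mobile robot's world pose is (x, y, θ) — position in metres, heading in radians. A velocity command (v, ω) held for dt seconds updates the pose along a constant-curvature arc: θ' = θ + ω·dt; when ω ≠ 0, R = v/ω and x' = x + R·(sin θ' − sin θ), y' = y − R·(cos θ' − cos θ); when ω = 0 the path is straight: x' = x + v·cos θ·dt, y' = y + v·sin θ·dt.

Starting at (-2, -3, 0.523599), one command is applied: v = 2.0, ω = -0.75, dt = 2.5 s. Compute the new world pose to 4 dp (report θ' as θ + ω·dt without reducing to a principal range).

θ' = 0.5236 + -0.75·2.5 = -1.3514
R = v/ω = 2.0/-0.75 = -2.6667
x' = -2 + -2.6667·(sin -1.3514 − sin 0.5236) = 1.9361
y' = -3 − -2.6667·(cos -1.3514 − cos 0.5236) = -4.7290

(1.9361, -4.7290, -1.3514)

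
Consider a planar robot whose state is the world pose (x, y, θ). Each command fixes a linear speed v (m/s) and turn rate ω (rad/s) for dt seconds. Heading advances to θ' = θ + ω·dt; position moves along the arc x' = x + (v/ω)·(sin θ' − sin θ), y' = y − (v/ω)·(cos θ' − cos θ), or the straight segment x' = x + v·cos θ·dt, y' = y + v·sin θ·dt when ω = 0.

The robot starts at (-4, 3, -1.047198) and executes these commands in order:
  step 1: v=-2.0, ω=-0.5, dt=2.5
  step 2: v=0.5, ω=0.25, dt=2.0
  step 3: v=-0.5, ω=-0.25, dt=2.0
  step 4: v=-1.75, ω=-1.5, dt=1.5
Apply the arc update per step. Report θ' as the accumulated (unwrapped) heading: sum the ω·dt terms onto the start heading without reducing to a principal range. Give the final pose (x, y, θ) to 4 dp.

(-1.5032, 7.0737, -4.5472)

step 1: θ'=-2.2972 (R=4.0000) → pose (-3.5262, 7.6567, -2.2972)
step 2: θ'=-1.7972 (R=2.0000) → pose (-3.9800, 6.7773, -1.7972)
step 3: θ'=-2.2972 (R=2.0000) → pose (-3.5262, 7.6567, -2.2972)
step 4: θ'=-4.5472 (R=1.1667) → pose (-1.5032, 7.0737, -4.5472)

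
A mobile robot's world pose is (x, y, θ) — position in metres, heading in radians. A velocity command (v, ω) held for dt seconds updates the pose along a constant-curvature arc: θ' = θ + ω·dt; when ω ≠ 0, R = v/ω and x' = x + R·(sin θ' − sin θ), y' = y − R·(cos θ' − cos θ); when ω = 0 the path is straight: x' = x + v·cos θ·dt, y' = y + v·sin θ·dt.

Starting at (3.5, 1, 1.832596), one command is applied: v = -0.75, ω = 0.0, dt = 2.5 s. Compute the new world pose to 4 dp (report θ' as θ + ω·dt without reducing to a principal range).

(3.9853, -0.8111, 1.8326)

θ' = 1.8326 + 0.0·2.5 = 1.8326
ω = 0 → straight: x' = 3.5 + -0.75·cos(1.8326)·2.5 = 3.9853
y' = 1 + -0.75·sin(1.8326)·2.5 = -0.8111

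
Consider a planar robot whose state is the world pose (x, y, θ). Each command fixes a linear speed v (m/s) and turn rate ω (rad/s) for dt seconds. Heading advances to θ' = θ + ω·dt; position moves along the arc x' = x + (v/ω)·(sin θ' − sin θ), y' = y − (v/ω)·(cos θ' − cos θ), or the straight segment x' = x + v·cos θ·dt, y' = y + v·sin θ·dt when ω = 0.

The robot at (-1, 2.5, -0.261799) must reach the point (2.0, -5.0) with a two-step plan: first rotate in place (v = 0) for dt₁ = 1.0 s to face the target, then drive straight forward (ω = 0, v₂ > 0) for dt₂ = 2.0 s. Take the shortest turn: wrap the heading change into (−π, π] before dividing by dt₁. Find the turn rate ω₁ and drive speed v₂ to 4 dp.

heading to target = atan2(-5−2.5, 2−-1) = -1.1903
Δθ = wrap(-1.1903 − -0.2618) = -0.9285; ω₁ = Δθ/dt₁ = -0.9285
distance = √((2−-1)² + (-5−2.5)²) = 8.0777; v₂ = distance/dt₂ = 4.0389

ω₁ = -0.9285, v₂ = 4.0389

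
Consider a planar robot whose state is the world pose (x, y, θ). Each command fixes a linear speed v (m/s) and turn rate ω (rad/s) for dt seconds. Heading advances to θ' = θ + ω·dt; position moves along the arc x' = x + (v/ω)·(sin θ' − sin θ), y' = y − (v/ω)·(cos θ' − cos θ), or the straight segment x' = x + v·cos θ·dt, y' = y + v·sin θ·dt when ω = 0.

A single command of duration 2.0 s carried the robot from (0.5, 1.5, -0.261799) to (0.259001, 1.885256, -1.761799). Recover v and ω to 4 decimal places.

Δθ = -1.761799 − -0.261799 = -1.500000
ω = Δθ/dt = -1.500000/2.0 = -0.7500
R = −Δy/(cos θ' − cos θ) = 0.3333
v = R·ω = 0.3333·-0.7500 = -0.2500

v = -0.2500, ω = -0.7500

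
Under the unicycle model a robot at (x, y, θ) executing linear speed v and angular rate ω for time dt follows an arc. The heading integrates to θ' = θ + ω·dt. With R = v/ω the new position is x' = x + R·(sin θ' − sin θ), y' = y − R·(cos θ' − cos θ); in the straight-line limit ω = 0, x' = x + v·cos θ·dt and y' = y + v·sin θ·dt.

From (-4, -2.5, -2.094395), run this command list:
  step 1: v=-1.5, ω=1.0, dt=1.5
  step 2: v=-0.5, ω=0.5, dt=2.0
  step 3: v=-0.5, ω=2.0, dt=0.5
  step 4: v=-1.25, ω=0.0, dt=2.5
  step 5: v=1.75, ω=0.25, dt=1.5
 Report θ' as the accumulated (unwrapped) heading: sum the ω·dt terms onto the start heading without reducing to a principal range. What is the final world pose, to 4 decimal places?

step 1: θ'=-0.5944 (R=-1.5000) → pose (-4.4590, -0.5073, -0.5944)
step 2: θ'=0.4056 (R=-1.0000) → pose (-5.4136, -0.4169, 0.4056)
step 3: θ'=1.4056 (R=-0.2500) → pose (-5.5616, -0.6055, 1.4056)
step 4: θ'=1.4056 (straight) → pose (-6.0754, -3.6880, 1.4056)
step 5: θ'=1.7806 (R=7.0000) → pose (-6.1337, -1.0790, 1.7806)

(-6.1337, -1.0790, 1.7806)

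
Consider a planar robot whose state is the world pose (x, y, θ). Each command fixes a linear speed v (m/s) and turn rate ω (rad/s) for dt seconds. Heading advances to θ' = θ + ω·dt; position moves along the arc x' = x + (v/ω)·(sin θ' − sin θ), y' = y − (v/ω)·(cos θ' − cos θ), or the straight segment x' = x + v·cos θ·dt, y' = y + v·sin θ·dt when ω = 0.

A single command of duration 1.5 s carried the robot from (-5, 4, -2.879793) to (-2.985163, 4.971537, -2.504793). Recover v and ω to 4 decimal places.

v = -1.5000, ω = 0.2500

Δθ = -2.504793 − -2.879793 = 0.375000
ω = Δθ/dt = 0.375000/1.5 = 0.2500
R = Δx/(sin θ' − sin θ) = -6.0000
v = R·ω = -6.0000·0.2500 = -1.5000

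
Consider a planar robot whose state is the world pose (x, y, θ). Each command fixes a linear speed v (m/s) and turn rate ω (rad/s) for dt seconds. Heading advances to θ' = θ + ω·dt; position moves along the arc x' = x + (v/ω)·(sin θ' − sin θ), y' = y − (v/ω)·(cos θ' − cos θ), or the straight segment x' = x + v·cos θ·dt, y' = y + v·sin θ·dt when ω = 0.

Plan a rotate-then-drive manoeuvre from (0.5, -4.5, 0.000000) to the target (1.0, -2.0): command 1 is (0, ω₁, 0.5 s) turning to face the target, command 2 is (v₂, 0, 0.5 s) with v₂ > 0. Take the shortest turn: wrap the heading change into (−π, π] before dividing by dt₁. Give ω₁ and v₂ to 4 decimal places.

ω₁ = 2.7468, v₂ = 5.0990

heading to target = atan2(-2−-4.5, 1−0.5) = 1.3734
Δθ = wrap(1.3734 − 0.0000) = 1.3734; ω₁ = Δθ/dt₁ = 2.7468
distance = √((1−0.5)² + (-2−-4.5)²) = 2.5495; v₂ = distance/dt₂ = 5.0990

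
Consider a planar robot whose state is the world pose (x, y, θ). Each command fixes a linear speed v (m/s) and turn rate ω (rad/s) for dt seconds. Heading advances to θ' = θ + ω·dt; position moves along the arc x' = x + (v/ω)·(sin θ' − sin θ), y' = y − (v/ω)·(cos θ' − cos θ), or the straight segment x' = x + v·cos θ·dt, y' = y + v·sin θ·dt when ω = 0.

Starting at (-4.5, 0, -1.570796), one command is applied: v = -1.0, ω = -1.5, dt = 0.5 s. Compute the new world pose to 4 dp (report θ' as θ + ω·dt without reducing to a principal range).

(-4.3211, 0.4544, -2.3208)

θ' = -1.5708 + -1.5·0.5 = -2.3208
R = v/ω = -1.0/-1.5 = 0.6667
x' = -4.5 + 0.6667·(sin -2.3208 − sin -1.5708) = -4.3211
y' = 0 − 0.6667·(cos -2.3208 − cos -1.5708) = 0.4544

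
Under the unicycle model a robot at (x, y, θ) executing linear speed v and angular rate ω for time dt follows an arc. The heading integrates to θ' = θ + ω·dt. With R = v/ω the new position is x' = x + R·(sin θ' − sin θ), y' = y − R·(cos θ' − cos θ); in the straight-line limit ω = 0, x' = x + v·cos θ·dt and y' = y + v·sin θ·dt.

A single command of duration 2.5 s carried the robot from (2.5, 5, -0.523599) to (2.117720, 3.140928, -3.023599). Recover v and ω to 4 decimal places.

v = 1.0000, ω = -1.0000

Δθ = -3.023599 − -0.523599 = -2.500000
ω = Δθ/dt = -2.500000/2.5 = -1.0000
R = −Δy/(cos θ' − cos θ) = -1.0000
v = R·ω = -1.0000·-1.0000 = 1.0000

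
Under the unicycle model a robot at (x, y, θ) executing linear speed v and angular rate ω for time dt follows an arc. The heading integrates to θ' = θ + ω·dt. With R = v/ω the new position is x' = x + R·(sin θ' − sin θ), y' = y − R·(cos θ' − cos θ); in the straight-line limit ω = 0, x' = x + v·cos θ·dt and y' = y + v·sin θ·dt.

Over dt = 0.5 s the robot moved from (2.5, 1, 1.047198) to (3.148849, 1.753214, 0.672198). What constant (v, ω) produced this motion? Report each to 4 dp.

Δθ = 0.672198 − 1.047198 = -0.375000
ω = Δθ/dt = -0.375000/0.5 = -0.7500
R = −Δy/(cos θ' − cos θ) = -2.6667
v = R·ω = -2.6667·-0.7500 = 2.0000

v = 2.0000, ω = -0.7500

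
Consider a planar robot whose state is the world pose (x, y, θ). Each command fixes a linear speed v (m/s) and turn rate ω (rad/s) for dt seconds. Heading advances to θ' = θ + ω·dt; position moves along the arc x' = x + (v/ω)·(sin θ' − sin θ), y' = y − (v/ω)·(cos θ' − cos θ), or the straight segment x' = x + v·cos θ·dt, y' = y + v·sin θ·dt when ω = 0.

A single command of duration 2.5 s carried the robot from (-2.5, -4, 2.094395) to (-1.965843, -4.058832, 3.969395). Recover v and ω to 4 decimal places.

Δθ = 3.969395 − 2.094395 = 1.875000
ω = Δθ/dt = 1.875000/2.5 = 0.7500
R = Δx/(sin θ' − sin θ) = -0.3333
v = R·ω = -0.3333·0.7500 = -0.2500

v = -0.2500, ω = 0.7500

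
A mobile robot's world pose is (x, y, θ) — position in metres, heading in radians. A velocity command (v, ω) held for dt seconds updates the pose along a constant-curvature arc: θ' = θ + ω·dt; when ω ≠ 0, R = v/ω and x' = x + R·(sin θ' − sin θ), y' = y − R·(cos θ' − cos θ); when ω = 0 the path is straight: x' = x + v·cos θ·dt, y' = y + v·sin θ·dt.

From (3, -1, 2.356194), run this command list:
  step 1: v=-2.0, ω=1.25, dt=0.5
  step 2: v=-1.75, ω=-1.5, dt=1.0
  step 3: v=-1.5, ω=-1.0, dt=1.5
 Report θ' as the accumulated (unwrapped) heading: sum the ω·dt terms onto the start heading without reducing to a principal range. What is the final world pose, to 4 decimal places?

(3.3293, -4.0697, -0.0188)

step 1: θ'=2.9812 (R=-1.6000) → pose (3.8758, -1.4481, 2.9812)
step 2: θ'=1.4812 (R=1.1667) → pose (4.8515, -2.7042, 1.4812)
step 3: θ'=-0.0188 (R=1.5000) → pose (3.3293, -4.0697, -0.0188)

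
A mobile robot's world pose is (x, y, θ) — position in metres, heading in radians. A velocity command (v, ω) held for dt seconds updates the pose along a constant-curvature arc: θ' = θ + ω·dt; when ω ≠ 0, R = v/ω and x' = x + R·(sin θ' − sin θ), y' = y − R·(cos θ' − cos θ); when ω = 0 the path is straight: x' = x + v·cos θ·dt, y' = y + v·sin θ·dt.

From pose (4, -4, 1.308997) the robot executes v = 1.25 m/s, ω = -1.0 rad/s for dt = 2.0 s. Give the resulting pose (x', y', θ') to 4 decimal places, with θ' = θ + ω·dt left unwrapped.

θ' = 1.3090 + -1.0·2.0 = -0.6910
R = v/ω = 1.25/-1.0 = -1.2500
x' = 4 + -1.2500·(sin -0.6910 − sin 1.3090) = 6.0040
y' = -4 − -1.2500·(cos -0.6910 − cos 1.3090) = -3.3603

(6.0040, -3.3603, -0.6910)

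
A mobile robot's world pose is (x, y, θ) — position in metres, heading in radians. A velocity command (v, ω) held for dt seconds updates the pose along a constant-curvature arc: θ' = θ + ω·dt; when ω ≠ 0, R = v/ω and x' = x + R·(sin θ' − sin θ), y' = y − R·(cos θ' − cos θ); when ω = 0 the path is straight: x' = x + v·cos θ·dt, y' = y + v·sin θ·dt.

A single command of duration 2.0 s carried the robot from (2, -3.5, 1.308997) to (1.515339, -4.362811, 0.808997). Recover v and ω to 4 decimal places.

Δθ = 0.808997 − 1.308997 = -0.500000
ω = Δθ/dt = -0.500000/2.0 = -0.2500
R = −Δy/(cos θ' − cos θ) = 2.0000
v = R·ω = 2.0000·-0.2500 = -0.5000

v = -0.5000, ω = -0.2500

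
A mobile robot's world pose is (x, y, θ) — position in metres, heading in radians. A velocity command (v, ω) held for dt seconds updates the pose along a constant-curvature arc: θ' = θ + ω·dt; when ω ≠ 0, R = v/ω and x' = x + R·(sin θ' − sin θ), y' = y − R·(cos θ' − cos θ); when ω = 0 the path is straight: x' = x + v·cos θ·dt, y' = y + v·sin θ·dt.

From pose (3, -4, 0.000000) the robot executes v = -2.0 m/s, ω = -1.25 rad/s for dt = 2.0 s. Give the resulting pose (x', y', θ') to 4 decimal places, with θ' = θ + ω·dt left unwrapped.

θ' = 0.0000 + -1.25·2.0 = -2.5000
R = v/ω = -2.0/-1.25 = 1.6000
x' = 3 + 1.6000·(sin -2.5000 − sin 0.0000) = 2.0424
y' = -4 − 1.6000·(cos -2.5000 − cos 0.0000) = -1.1182

(2.0424, -1.1182, -2.5000)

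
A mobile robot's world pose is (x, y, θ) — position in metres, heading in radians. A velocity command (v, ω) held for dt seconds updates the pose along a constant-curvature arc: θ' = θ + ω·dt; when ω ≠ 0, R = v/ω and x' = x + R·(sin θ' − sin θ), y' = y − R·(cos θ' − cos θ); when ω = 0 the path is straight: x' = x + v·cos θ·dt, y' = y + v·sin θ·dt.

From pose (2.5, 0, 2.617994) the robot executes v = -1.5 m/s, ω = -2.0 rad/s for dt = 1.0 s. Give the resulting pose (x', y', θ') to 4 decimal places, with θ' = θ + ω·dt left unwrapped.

(2.5596, -1.2608, 0.6180)

θ' = 2.6180 + -2.0·1.0 = 0.6180
R = v/ω = -1.5/-2.0 = 0.7500
x' = 2.5 + 0.7500·(sin 0.6180 − sin 2.6180) = 2.5596
y' = 0 − 0.7500·(cos 0.6180 − cos 2.6180) = -1.2608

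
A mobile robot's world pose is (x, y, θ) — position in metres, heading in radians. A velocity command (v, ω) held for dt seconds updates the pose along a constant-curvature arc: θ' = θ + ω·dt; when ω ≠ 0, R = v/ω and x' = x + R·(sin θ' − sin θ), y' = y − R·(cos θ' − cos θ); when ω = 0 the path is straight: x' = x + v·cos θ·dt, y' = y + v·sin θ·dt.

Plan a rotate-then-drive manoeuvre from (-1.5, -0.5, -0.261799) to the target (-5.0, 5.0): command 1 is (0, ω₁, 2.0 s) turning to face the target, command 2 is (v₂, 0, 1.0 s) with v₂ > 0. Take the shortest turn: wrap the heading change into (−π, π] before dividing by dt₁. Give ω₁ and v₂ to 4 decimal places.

ω₁ = 1.1997, v₂ = 6.5192

heading to target = atan2(5−-0.5, -5−-1.5) = 2.1375
Δθ = wrap(2.1375 − -0.2618) = 2.3993; ω₁ = Δθ/dt₁ = 1.1997
distance = √((-5−-1.5)² + (5−-0.5)²) = 6.5192; v₂ = distance/dt₂ = 6.5192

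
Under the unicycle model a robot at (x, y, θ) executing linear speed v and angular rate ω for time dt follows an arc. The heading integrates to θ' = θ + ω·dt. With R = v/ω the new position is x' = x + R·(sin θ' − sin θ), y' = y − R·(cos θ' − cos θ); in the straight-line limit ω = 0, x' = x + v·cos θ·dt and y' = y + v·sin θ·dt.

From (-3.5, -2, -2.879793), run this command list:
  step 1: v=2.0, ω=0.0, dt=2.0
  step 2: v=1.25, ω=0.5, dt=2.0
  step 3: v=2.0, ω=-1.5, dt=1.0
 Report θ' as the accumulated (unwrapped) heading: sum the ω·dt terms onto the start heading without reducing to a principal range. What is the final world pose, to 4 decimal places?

(-10.6830, -5.5800, -3.3798)

step 1: θ'=-2.8798 (straight) → pose (-7.3637, -3.0353, -2.8798)
step 2: θ'=-1.8798 (R=2.5000) → pose (-9.0983, -4.6898, -1.8798)
step 3: θ'=-3.3798 (R=-1.3333) → pose (-10.6830, -5.5800, -3.3798)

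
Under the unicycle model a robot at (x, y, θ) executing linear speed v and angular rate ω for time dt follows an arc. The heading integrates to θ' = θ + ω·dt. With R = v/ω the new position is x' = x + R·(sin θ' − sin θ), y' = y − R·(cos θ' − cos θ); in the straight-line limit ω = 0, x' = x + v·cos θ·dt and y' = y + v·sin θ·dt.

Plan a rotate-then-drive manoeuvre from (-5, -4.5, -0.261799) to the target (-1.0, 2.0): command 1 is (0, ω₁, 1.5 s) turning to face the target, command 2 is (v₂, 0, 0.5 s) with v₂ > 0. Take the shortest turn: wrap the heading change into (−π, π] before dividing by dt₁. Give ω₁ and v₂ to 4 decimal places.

heading to target = atan2(2−-4.5, -1−-5) = 1.0191
Δθ = wrap(1.0191 − -0.2618) = 1.2809; ω₁ = Δθ/dt₁ = 0.8540
distance = √((-1−-5)² + (2−-4.5)²) = 7.6322; v₂ = distance/dt₂ = 15.2643

ω₁ = 0.8540, v₂ = 15.2643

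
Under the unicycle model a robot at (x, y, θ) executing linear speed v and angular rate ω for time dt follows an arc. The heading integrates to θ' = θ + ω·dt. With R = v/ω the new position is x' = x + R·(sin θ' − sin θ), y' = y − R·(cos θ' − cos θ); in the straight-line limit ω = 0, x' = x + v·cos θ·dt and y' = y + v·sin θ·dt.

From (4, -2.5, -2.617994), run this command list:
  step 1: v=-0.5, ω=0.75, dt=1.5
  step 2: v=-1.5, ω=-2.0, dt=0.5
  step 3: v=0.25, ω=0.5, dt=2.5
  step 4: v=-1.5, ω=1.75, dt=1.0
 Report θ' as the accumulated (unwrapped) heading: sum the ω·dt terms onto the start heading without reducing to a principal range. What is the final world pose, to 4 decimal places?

(3.2270, -1.3009, 0.5070)

step 1: θ'=-1.4930 (R=-0.6667) → pose (4.3313, -1.8708, -1.4930)
step 2: θ'=-2.4930 (R=0.7500) → pose (4.6260, -1.2148, -2.4930)
step 3: θ'=-1.2430 (R=0.5000) → pose (4.4547, -1.7743, -1.2430)
step 4: θ'=0.5070 (R=-0.8571) → pose (3.2270, -1.3009, 0.5070)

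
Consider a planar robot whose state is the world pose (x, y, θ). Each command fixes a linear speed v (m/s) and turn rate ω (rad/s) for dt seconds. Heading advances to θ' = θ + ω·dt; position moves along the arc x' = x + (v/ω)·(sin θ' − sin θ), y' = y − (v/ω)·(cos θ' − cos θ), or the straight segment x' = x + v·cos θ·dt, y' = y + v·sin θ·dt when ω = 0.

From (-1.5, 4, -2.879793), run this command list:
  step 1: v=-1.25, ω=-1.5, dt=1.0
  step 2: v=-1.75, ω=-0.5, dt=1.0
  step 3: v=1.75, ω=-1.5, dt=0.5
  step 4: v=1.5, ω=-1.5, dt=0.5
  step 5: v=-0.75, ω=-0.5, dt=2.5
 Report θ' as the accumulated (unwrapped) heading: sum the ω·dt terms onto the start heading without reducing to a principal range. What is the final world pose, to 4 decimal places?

step 1: θ'=-4.3798 (R=0.8333) → pose (-0.4967, 3.4671, -4.3798)
step 2: θ'=-4.8798 (R=3.5000) → pose (-0.3538, 1.7412, -4.8798)
step 3: θ'=-5.6298 (R=-1.1667) → pose (0.0874, 2.4732, -5.6298)
step 4: θ'=-6.3798 (R=-1.0000) → pose (0.7917, 2.6745, -6.3798)
step 5: θ'=-7.6298 (R=1.5000) → pose (-0.5260, 3.8340, -7.6298)

(-0.5260, 3.8340, -7.6298)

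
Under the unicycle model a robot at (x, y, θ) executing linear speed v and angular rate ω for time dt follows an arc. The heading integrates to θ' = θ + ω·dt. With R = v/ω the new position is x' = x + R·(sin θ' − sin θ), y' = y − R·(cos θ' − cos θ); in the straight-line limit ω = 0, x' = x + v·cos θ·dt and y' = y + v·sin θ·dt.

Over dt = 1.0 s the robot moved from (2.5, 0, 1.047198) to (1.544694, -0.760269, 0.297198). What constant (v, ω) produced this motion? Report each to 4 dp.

v = -1.2500, ω = -0.7500

Δθ = 0.297198 − 1.047198 = -0.750000
ω = Δθ/dt = -0.750000/1.0 = -0.7500
R = Δx/(sin θ' − sin θ) = 1.6667
v = R·ω = 1.6667·-0.7500 = -1.2500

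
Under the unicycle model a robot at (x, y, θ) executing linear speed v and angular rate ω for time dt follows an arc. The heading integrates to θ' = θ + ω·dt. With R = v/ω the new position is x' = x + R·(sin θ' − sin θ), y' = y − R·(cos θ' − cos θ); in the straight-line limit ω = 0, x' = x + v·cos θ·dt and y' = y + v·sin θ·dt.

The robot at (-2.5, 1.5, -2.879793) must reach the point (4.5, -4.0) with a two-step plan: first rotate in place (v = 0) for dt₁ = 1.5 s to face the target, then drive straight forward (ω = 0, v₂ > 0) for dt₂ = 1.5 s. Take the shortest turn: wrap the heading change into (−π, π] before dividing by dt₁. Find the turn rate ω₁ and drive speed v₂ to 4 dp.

heading to target = atan2(-4−1.5, 4.5−-2.5) = -0.6660
Δθ = wrap(-0.6660 − -2.8798) = 2.2138; ω₁ = Δθ/dt₁ = 1.4759
distance = √((4.5−-2.5)² + (-4−1.5)²) = 8.9022; v₂ = distance/dt₂ = 5.9348

ω₁ = 1.4759, v₂ = 5.9348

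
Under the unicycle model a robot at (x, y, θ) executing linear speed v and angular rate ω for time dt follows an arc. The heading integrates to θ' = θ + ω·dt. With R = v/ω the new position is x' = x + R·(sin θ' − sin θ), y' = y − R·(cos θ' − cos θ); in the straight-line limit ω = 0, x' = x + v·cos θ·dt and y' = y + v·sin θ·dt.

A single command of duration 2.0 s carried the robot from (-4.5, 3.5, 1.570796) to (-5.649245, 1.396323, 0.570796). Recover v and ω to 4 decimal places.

v = -1.2500, ω = -0.5000

Δθ = 0.570796 − 1.570796 = -1.000000
ω = Δθ/dt = -1.000000/2.0 = -0.5000
R = −Δy/(cos θ' − cos θ) = 2.5000
v = R·ω = 2.5000·-0.5000 = -1.2500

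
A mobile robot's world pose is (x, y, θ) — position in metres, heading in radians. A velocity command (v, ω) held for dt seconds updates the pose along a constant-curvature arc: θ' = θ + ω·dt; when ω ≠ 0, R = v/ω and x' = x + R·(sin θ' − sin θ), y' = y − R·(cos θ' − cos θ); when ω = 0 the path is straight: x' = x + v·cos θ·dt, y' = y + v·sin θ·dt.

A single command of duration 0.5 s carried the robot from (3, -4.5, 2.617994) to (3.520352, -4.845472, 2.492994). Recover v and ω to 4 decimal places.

Δθ = 2.492994 − 2.617994 = -0.125000
ω = Δθ/dt = -0.125000/0.5 = -0.2500
R = Δx/(sin θ' − sin θ) = 5.0000
v = R·ω = 5.0000·-0.2500 = -1.2500

v = -1.2500, ω = -0.2500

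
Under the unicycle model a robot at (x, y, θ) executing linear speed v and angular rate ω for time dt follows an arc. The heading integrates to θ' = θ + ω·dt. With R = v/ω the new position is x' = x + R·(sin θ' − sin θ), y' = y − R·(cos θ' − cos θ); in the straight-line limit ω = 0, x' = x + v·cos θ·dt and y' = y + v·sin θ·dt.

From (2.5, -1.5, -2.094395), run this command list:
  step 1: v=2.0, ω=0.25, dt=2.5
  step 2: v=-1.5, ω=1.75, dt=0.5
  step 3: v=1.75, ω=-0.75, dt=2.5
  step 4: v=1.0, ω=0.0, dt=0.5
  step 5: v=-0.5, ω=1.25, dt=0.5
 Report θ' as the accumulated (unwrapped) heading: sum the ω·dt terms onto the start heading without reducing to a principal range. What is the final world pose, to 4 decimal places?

(0.9877, -9.5518, -1.8444)

step 1: θ'=-1.4694 (R=8.0000) → pose (1.4693, -6.3098, -1.4694)
step 2: θ'=-0.5944 (R=-0.8571) → pose (1.0966, -5.6865, -0.5944)
step 3: θ'=-2.4694 (R=-2.3333) → pose (1.2429, -9.4453, -2.4694)
step 4: θ'=-2.4694 (straight) → pose (0.8516, -9.7567, -2.4694)
step 5: θ'=-1.8444 (R=-0.4000) → pose (0.9877, -9.5518, -1.8444)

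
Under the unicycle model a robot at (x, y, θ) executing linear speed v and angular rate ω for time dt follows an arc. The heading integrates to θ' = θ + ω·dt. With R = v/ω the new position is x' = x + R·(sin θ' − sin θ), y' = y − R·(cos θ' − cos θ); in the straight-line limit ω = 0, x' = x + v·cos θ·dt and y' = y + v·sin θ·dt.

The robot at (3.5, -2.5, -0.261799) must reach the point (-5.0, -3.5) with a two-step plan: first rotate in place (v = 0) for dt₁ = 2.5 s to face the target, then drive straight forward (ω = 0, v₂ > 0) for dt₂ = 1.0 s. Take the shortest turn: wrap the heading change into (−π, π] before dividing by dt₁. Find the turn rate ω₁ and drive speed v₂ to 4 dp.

heading to target = atan2(-3.5−-2.5, -5−3.5) = -3.0245
Δθ = wrap(-3.0245 − -0.2618) = -2.7627; ω₁ = Δθ/dt₁ = -1.1051
distance = √((-5−3.5)² + (-3.5−-2.5)²) = 8.5586; v₂ = distance/dt₂ = 8.5586

ω₁ = -1.1051, v₂ = 8.5586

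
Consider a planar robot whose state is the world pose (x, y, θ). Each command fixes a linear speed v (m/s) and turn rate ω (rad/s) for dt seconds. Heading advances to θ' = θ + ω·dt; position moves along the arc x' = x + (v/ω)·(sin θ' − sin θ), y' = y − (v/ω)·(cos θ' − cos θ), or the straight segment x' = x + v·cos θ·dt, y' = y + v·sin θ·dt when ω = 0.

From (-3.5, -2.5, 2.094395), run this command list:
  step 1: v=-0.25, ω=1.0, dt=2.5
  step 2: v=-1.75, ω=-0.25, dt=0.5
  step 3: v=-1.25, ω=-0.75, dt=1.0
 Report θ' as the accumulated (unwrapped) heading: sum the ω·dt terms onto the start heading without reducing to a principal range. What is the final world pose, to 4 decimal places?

step 1: θ'=4.5944 (R=-0.2500) → pose (-3.0352, -2.4044, 4.5944)
step 2: θ'=4.4694 (R=7.0000) → pose (-2.8783, -1.5442, 4.4694)
step 3: θ'=3.7194 (R=1.6667) → pose (-2.1709, -0.5491, 3.7194)

(-2.1709, -0.5491, 3.7194)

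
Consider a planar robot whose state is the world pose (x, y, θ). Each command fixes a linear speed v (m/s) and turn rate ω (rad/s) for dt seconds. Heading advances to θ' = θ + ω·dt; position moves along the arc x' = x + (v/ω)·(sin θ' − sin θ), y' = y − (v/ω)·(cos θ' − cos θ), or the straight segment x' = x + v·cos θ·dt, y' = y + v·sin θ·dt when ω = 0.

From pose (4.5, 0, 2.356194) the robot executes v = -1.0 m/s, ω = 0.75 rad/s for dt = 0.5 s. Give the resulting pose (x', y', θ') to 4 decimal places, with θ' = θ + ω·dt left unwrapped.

(4.9108, -0.2798, 2.7312)

θ' = 2.3562 + 0.75·0.5 = 2.7312
R = v/ω = -1.0/0.75 = -1.3333
x' = 4.5 + -1.3333·(sin 2.7312 − sin 2.3562) = 4.9108
y' = 0 − -1.3333·(cos 2.7312 − cos 2.3562) = -0.2798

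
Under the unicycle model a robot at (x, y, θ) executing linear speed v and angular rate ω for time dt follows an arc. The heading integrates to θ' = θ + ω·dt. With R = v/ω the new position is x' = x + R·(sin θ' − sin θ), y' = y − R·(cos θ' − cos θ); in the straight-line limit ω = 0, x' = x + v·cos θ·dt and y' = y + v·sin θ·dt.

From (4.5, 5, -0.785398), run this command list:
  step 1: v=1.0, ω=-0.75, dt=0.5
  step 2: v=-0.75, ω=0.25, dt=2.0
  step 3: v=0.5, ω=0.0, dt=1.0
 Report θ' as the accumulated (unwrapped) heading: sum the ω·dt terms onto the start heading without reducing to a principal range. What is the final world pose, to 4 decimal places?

step 1: θ'=-1.1604 (R=-1.3333) → pose (4.7798, 4.5892, -1.1604)
step 2: θ'=-0.6604 (R=-3.0000) → pose (3.8692, 5.7615, -0.6604)
step 3: θ'=-0.6604 (straight) → pose (4.2641, 5.4548, -0.6604)

(4.2641, 5.4548, -0.6604)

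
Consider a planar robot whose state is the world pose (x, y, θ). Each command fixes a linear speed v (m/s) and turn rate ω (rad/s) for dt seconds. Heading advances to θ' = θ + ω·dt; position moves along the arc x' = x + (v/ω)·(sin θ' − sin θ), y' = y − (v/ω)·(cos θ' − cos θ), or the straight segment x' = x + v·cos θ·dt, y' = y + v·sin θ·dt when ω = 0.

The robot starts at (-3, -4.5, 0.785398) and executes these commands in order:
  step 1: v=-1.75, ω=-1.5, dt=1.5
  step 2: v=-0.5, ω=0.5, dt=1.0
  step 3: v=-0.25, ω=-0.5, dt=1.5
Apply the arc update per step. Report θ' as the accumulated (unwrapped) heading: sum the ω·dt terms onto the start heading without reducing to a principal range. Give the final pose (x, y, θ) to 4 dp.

(-5.2415, -2.9784, -1.7146)

step 1: θ'=-1.4646 (R=1.1667) → pose (-4.9851, -3.7987, -1.4646)
step 2: θ'=-0.9646 (R=-1.0000) → pose (-5.1576, -3.3350, -0.9646)
step 3: θ'=-1.7146 (R=0.5000) → pose (-5.2415, -2.9784, -1.7146)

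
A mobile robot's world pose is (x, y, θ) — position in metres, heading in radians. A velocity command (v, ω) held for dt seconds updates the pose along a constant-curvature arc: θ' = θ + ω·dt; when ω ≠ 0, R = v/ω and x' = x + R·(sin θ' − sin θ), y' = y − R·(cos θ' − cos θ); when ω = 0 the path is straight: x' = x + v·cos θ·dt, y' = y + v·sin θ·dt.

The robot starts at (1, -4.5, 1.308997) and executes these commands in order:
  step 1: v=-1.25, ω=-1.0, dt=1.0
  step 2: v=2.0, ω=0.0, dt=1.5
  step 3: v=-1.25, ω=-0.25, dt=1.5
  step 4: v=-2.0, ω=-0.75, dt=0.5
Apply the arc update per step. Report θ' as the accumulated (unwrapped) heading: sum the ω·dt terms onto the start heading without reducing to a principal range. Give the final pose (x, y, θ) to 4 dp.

step 1: θ'=0.3090 (R=1.2500) → pose (0.1727, -5.3673, 0.3090)
step 2: θ'=0.3090 (straight) → pose (3.0306, -4.4550, 0.3090)
step 3: θ'=-0.0660 (R=5.0000) → pose (1.1803, -4.6809, -0.0660)
step 4: θ'=-0.4410 (R=2.6667) → pose (0.2180, -4.4316, -0.4410)

(0.2180, -4.4316, -0.4410)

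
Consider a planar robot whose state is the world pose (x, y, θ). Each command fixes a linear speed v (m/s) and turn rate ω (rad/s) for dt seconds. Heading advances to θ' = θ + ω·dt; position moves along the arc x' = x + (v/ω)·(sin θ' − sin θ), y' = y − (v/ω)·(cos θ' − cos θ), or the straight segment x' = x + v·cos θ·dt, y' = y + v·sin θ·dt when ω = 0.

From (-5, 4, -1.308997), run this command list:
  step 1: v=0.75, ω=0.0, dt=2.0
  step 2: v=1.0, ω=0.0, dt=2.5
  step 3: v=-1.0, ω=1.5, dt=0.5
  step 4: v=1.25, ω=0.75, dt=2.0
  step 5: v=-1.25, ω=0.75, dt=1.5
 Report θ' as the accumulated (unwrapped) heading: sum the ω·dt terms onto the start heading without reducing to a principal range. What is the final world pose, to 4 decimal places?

(-2.1438, -0.8134, 2.0660)

step 1: θ'=-1.3090 (straight) → pose (-4.6118, 2.5511, -1.3090)
step 2: θ'=-1.3090 (straight) → pose (-3.9647, 0.1363, -1.3090)
step 3: θ'=-0.5590 (R=-0.6667) → pose (-4.2551, 0.5289, -0.5590)
step 4: θ'=0.9410 (R=1.6667) → pose (-2.0243, 0.9603, 0.9410)
step 5: θ'=2.0660 (R=-1.6667) → pose (-2.1438, -0.8134, 2.0660)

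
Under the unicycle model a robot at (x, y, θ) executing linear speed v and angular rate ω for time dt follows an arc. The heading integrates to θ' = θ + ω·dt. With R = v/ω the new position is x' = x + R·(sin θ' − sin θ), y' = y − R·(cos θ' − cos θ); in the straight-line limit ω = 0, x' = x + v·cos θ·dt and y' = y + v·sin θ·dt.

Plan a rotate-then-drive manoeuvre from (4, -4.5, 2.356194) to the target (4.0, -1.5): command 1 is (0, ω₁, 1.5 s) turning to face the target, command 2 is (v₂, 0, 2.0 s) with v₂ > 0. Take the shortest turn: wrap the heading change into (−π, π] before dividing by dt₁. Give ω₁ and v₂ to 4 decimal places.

ω₁ = -0.5236, v₂ = 1.5000

heading to target = atan2(-1.5−-4.5, 4−4) = 1.5708
Δθ = wrap(1.5708 − 2.3562) = -0.7854; ω₁ = Δθ/dt₁ = -0.5236
distance = √((4−4)² + (-1.5−-4.5)²) = 3.0000; v₂ = distance/dt₂ = 1.5000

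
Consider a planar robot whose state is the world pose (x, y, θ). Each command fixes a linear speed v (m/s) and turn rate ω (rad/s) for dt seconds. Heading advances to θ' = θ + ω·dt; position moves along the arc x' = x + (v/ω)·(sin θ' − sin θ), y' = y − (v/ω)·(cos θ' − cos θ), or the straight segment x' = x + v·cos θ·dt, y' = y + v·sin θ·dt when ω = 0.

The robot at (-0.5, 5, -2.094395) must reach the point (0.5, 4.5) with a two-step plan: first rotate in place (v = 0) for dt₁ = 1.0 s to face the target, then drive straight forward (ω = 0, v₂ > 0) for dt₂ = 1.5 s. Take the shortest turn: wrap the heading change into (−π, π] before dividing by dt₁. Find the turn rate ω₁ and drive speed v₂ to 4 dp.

heading to target = atan2(4.5−5, 0.5−-0.5) = -0.4636
Δθ = wrap(-0.4636 − -2.0944) = 1.6307; ω₁ = Δθ/dt₁ = 1.6307
distance = √((0.5−-0.5)² + (4.5−5)²) = 1.1180; v₂ = distance/dt₂ = 0.7454

ω₁ = 1.6307, v₂ = 0.7454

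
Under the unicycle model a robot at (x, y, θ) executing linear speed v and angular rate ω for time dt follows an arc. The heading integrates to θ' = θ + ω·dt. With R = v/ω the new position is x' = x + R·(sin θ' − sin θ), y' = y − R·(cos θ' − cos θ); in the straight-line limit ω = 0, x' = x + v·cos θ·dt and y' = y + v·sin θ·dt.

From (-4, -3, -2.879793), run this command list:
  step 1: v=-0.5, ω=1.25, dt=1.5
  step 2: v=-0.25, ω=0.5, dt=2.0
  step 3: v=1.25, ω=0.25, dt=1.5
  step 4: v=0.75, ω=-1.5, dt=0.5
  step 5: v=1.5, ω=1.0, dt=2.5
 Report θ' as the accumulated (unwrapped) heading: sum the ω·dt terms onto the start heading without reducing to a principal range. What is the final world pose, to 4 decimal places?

step 1: θ'=-1.0048 (R=-0.4000) → pose (-3.7659, -2.3991, -1.0048)
step 2: θ'=-0.0048 (R=-0.5000) → pose (-4.1855, -2.1673, -0.0048)
step 3: θ'=0.3702 (R=5.0000) → pose (-2.3525, -1.8286, 0.3702)
step 4: θ'=-0.3798 (R=-0.5000) → pose (-1.9863, -1.8303, -0.3798)
step 5: θ'=2.1202 (R=1.5000) → pose (-0.1509, 0.3461, 2.1202)

(-0.1509, 0.3461, 2.1202)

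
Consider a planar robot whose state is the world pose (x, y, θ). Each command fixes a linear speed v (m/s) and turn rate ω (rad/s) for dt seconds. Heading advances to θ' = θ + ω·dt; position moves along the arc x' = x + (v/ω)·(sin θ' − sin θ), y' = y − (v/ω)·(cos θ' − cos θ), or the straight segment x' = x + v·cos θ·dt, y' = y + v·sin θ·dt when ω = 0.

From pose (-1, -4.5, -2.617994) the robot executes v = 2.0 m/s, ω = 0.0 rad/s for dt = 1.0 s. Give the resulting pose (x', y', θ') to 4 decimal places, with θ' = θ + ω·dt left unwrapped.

θ' = -2.6180 + 0.0·1.0 = -2.6180
ω = 0 → straight: x' = -1 + 2.0·cos(-2.6180)·1.0 = -2.7321
y' = -4.5 + 2.0·sin(-2.6180)·1.0 = -5.5000

(-2.7321, -5.5000, -2.6180)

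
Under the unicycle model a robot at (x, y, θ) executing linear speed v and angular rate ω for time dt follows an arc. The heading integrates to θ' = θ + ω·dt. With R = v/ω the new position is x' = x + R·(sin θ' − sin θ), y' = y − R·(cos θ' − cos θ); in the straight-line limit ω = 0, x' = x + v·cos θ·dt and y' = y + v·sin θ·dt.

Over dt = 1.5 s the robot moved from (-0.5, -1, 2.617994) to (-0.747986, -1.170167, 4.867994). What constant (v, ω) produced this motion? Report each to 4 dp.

v = 0.2500, ω = 1.5000

Δθ = 4.867994 − 2.617994 = 2.250000
ω = Δθ/dt = 2.250000/1.5 = 1.5000
R = Δx/(sin θ' − sin θ) = 0.1667
v = R·ω = 0.1667·1.5000 = 0.2500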